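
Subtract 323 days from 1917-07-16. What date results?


Start: 1917-07-16, subtract 323 days
Back 16 days from July 16 reaches June 30, 1917 -> 307 left
June 1917 has 30 days -> back to May 31, 1917 -> 277 left
May 1917 has 31 days -> back to April 30, 1917 -> 246 left
April 1917 has 30 days -> back to March 31, 1917 -> 216 left
March 1917 has 31 days -> back to February 28, 1917 -> 185 left
February 1917 has 28 days -> back to January 31, 1917 -> 157 left
January 1917 has 31 days -> back to December 31, 1916 -> 126 left
December 1916 has 31 days -> back to November 30, 1916 -> 95 left
November 1916 has 30 days -> back to October 31, 1916 -> 65 left
October 1916 has 31 days -> back to September 30, 1916 -> 34 left
September 1916 has 30 days -> back to August 31, 1916 -> 4 left
August 1916: 31 - 4 = 27 -> lands on August 27

Result: 1916-08-27


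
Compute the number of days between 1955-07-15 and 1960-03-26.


From 1955-07-15 to 1960-03-26
1955-07-15: days before July = 31 + 28 + 31 + 30 + 31 + 30 = 181 (1955 is not a leap year); day of year = 181 + 15 = 196
1960-03-26: days before March = 31 + 29 = 60 (1960 is a leap year); day of year = 60 + 26 = 86
Rest of 1955: 365 - 196 = 169
Full years 1956 (366), 1957 (365), 1958 (365), 1959 (365): 1461
Total = 169 + 1461 + 86 = 1716

1716 days


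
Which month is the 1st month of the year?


Month 1 of 12

January


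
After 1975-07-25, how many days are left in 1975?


Day of year: 206 of 365
Remaining = 365 - 206

159 days


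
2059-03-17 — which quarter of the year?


Month: March (month 3)
Q1: Jan-Mar, Q2: Apr-Jun, Q3: Jul-Sep, Q4: Oct-Dec

Q1


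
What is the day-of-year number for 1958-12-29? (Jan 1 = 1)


Date: December 29, 1958
Days in months 1 through 11: 334
Plus 29 days in December

Day of year: 363


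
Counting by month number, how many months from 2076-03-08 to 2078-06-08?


From March 2076 to June 2078
2 years * 12 = 24 months, plus 3 months = 27

27 months


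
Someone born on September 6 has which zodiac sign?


Date: September 6
Conventional tropical zodiac dates: Virgo from August 23 onward; Libra starts September 23
September 6 falls within the Virgo range

Virgo


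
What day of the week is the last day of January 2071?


January 2071 has 31 days
Anchor: Jan 1, 2071. With p = 2071 - 1 = 2070: (p + p//4 - p//100 + p//400) mod 7 = (2070 + 517 - 20 + 5) mod 7 = 2572 mod 7 = 3 -> Thursday (Mon=0 ... Sun=6)
January 1 is the anchor itself -> Thursday
Last day offset: 31 - 1 = 30 days
Weekday index = (3 + 30) mod 7 = 5

Saturday, January 31


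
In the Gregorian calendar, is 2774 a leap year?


Gregorian leap year rule: divisible by 4, but not by 100, unless also by 400.
2774 is not divisible by 4 -> not a leap year

No


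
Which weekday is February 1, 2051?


Target: February 1, 2051
Anchor: Jan 1, 2051. With p = 2051 - 1 = 2050: (p + p//4 - p//100 + p//400) mod 7 = (2050 + 512 - 20 + 5) mod 7 = 2547 mod 7 = 6 -> Sunday (Mon=0 ... Sun=6)
Days before February (Jan): 31 days
Weekday index = (6 + 31) mod 7 = 2

Wednesday


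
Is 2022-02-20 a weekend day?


Anchor: Jan 1, 2022. With p = 2022 - 1 = 2021: (p + p//4 - p//100 + p//400) mod 7 = (2021 + 505 - 20 + 5) mod 7 = 2511 mod 7 = 5 -> Saturday (Mon=0 ... Sun=6)
Day of year: 51; offset = 50
Weekday index = (5 + 50) mod 7 = 6 -> Sunday
Weekend days: Saturday, Sunday

Yes


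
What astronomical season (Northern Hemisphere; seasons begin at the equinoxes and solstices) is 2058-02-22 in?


Date: February 22
Astronomical Winter (approx.; exact equinox/solstice day varies by year): December 21 to March 19
February 22 falls within the Winter window

Winter


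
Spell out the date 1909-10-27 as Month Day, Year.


ISO 1909-10-27 parses as year=1909, month=10, day=27
Month 10 -> October

October 27, 1909


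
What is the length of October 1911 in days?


October 1911

31 days


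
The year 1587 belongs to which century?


Century = (year - 1) // 100 + 1
= (1587 - 1) // 100 + 1
= 1586 // 100 + 1
= 15 + 1

16th century


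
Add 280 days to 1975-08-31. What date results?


Start: 1975-08-31, add 280 days
August 31 is the last day of August 1975 -> 280 left
September 1975 has 30 days -> 250 left
October 1975 has 31 days -> 219 left
November 1975 has 30 days -> 189 left
December 1975 has 31 days -> 158 left
January 1976 has 31 days -> 127 left
February 1976 has 29 days -> 98 left
March 1976 has 31 days -> 67 left
April 1976 has 30 days -> 37 left
May 1976 has 31 days -> 6 left
June 1976: 6 <= 30 -> lands on June 6

Result: 1976-06-06


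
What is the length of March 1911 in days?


March 1911

31 days


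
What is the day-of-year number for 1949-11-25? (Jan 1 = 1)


Date: November 25, 1949
Days in months 1 through 10: 304
Plus 25 days in November

Day of year: 329


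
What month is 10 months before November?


November is month 11
11 - 10 = 1

January


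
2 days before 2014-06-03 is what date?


Start: 2014-06-03, subtract 2 days
3 - 2 = 1 stays within June 2014

Result: 2014-06-01


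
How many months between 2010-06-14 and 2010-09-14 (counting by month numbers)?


From June 2010 to September 2010
0 years * 12 = 0 months, plus 3 months = 3

3 months


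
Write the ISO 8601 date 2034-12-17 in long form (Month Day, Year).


ISO 2034-12-17 parses as year=2034, month=12, day=17
Month 12 -> December

December 17, 2034


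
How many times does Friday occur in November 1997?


November 1997 has 30 days
Anchor: Jan 1, 1997. With p = 1997 - 1 = 1996: (p + p//4 - p//100 + p//400) mod 7 = (1996 + 499 - 19 + 4) mod 7 = 2480 mod 7 = 2 -> Wednesday (Mon=0 ... Sun=6)
Days before November (Jan-Oct): 304; November 1 index = (2 + 304) mod 7 = 5 -> Saturday
First Friday is November 7
Fridays: 7, 14, 21, 28

4 Fridays


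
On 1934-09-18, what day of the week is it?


Date: September 18, 1934
Anchor: Jan 1, 1934. With p = 1934 - 1 = 1933: (p + p//4 - p//100 + p//400) mod 7 = (1933 + 483 - 19 + 4) mod 7 = 2401 mod 7 = 0 -> Monday (Mon=0 ... Sun=6)
Days before September (Jan-Aug): 243; offset = 243 + 18 - 1 = 260
Weekday index = (0 + 260) mod 7 = 1

Day of the week: Tuesday


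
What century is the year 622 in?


Century = (year - 1) // 100 + 1
= (622 - 1) // 100 + 1
= 621 // 100 + 1
= 6 + 1

7th century


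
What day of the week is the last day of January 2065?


January 2065 has 31 days
Anchor: Jan 1, 2065. With p = 2065 - 1 = 2064: (p + p//4 - p//100 + p//400) mod 7 = (2064 + 516 - 20 + 5) mod 7 = 2565 mod 7 = 3 -> Thursday (Mon=0 ... Sun=6)
January 1 is the anchor itself -> Thursday
Last day offset: 31 - 1 = 30 days
Weekday index = (3 + 30) mod 7 = 5

Saturday, January 31


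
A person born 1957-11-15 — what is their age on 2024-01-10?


Birth: 1957-11-15
Reference: 2024-01-10
Year difference: 2024 - 1957 = 67
Birthday not yet reached in 2024, subtract 1

66 years old


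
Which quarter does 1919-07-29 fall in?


Month: July (month 7)
Q1: Jan-Mar, Q2: Apr-Jun, Q3: Jul-Sep, Q4: Oct-Dec

Q3


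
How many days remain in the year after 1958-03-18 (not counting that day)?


Day of year: 77 of 365
Remaining = 365 - 77

288 days


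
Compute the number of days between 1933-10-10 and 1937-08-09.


From 1933-10-10 to 1937-08-09
1933-10-10: days before October = 31 + 28 + 31 + 30 + 31 + 30 + 31 + 31 + 30 = 273 (1933 is not a leap year); day of year = 273 + 10 = 283
1937-08-09: days before August = 31 + 28 + 31 + 30 + 31 + 30 + 31 = 212 (1937 is not a leap year); day of year = 212 + 9 = 221
Rest of 1933: 365 - 283 = 82
Full years 1934 (365), 1935 (365), 1936 (366): 1096
Total = 82 + 1096 + 221 = 1399

1399 days


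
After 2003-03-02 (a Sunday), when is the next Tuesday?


Current: Sunday
Target: Tuesday
Days ahead: 2

Next Tuesday: 2003-03-04


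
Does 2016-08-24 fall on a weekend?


Anchor: Jan 1, 2016. With p = 2016 - 1 = 2015: (p + p//4 - p//100 + p//400) mod 7 = (2015 + 503 - 20 + 5) mod 7 = 2503 mod 7 = 4 -> Friday (Mon=0 ... Sun=6)
Day of year: 237; offset = 236
Weekday index = (4 + 236) mod 7 = 2 -> Wednesday
Weekend days: Saturday, Sunday

No


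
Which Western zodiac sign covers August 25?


Date: August 25
Conventional tropical zodiac dates: Virgo from August 23 onward; Libra starts September 23
August 25 falls within the Virgo range

Virgo


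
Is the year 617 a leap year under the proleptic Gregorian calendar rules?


Gregorian leap year rule: divisible by 4, but not by 100, unless also by 400.
617 is not divisible by 4 -> not a leap year

No


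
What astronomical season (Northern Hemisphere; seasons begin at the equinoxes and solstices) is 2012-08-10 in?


Date: August 10
Astronomical Summer (approx.; exact equinox/solstice day varies by year): June 21 to September 21
August 10 falls within the Summer window

Summer


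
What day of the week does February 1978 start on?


Target: February 1, 1978
Anchor: Jan 1, 1978. With p = 1978 - 1 = 1977: (p + p//4 - p//100 + p//400) mod 7 = (1977 + 494 - 19 + 4) mod 7 = 2456 mod 7 = 6 -> Sunday (Mon=0 ... Sun=6)
Days before February (Jan): 31 days
Weekday index = (6 + 31) mod 7 = 2

Wednesday


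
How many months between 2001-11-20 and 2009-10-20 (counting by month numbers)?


From November 2001 to October 2009
8 years * 12 = 96 months, minus 1 month = 95

95 months


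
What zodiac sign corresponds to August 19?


Date: August 19
Conventional tropical zodiac dates: Leo from July 23 onward; Virgo starts August 23
August 19 falls within the Leo range

Leo


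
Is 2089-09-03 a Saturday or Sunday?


Anchor: Jan 1, 2089. With p = 2089 - 1 = 2088: (p + p//4 - p//100 + p//400) mod 7 = (2088 + 522 - 20 + 5) mod 7 = 2595 mod 7 = 5 -> Saturday (Mon=0 ... Sun=6)
Day of year: 246; offset = 245
Weekday index = (5 + 245) mod 7 = 5 -> Saturday
Weekend days: Saturday, Sunday

Yes


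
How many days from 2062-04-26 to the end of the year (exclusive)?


Day of year: 116 of 365
Remaining = 365 - 116

249 days


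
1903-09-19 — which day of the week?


Date: September 19, 1903
Anchor: Jan 1, 1903. With p = 1903 - 1 = 1902: (p + p//4 - p//100 + p//400) mod 7 = (1902 + 475 - 19 + 4) mod 7 = 2362 mod 7 = 3 -> Thursday (Mon=0 ... Sun=6)
Days before September (Jan-Aug): 243; offset = 243 + 19 - 1 = 261
Weekday index = (3 + 261) mod 7 = 5

Day of the week: Saturday


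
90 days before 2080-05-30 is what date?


Start: 2080-05-30, subtract 90 days
Back 30 days from May 30 reaches April 30, 2080 -> 60 left
April 2080 has 30 days -> back to March 31, 2080 -> 30 left
March 2080: 31 - 30 = 1 -> lands on March 1

Result: 2080-03-01


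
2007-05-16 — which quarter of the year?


Month: May (month 5)
Q1: Jan-Mar, Q2: Apr-Jun, Q3: Jul-Sep, Q4: Oct-Dec

Q2


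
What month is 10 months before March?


March is month 3
3 - 10 = -7; wrap: -7 + 12 = 5

May


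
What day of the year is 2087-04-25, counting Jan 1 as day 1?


Date: April 25, 2087
Days in months 1 through 3: 90
Plus 25 days in April

Day of year: 115


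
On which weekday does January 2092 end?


January 2092 has 31 days
Anchor: Jan 1, 2092. With p = 2092 - 1 = 2091: (p + p//4 - p//100 + p//400) mod 7 = (2091 + 522 - 20 + 5) mod 7 = 2598 mod 7 = 1 -> Tuesday (Mon=0 ... Sun=6)
January 1 is the anchor itself -> Tuesday
Last day offset: 31 - 1 = 30 days
Weekday index = (1 + 30) mod 7 = 3

Thursday, January 31


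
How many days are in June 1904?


June 1904

30 days


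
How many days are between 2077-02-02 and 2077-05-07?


From 2077-02-02 to 2077-05-07
2077-02-02: days before February = 31; day of year = 31 + 2 = 33
2077-05-07: days before May = 31 + 28 + 31 + 30 = 120 (2077 is not a leap year); day of year = 120 + 7 = 127
Same year: 127 - 33 = 94

94 days


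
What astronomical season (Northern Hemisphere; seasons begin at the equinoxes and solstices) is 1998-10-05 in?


Date: October 5
Astronomical Autumn (approx.; exact equinox/solstice day varies by year): September 22 to December 20
October 5 falls within the Autumn window

Autumn


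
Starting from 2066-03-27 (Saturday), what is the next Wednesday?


Current: Saturday
Target: Wednesday
Days ahead: 4

Next Wednesday: 2066-03-31


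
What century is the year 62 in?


Century = (year - 1) // 100 + 1
= (62 - 1) // 100 + 1
= 61 // 100 + 1
= 0 + 1

1st century


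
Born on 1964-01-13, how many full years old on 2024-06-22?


Birth: 1964-01-13
Reference: 2024-06-22
Year difference: 2024 - 1964 = 60

60 years old


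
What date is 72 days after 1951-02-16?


Start: 1951-02-16, add 72 days
February 1951 has 28 days: 28 - 16 = 12 days to February 28 -> 60 left
March 1951 has 31 days -> 29 left
April 1951: 29 <= 30 -> lands on April 29

Result: 1951-04-29


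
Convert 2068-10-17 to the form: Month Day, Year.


ISO 2068-10-17 parses as year=2068, month=10, day=17
Month 10 -> October

October 17, 2068


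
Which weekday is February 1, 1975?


Target: February 1, 1975
Anchor: Jan 1, 1975. With p = 1975 - 1 = 1974: (p + p//4 - p//100 + p//400) mod 7 = (1974 + 493 - 19 + 4) mod 7 = 2452 mod 7 = 2 -> Wednesday (Mon=0 ... Sun=6)
Days before February (Jan): 31 days
Weekday index = (2 + 31) mod 7 = 5

Saturday


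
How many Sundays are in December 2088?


December 2088 has 31 days
Anchor: Jan 1, 2088. With p = 2088 - 1 = 2087: (p + p//4 - p//100 + p//400) mod 7 = (2087 + 521 - 20 + 5) mod 7 = 2593 mod 7 = 3 -> Thursday (Mon=0 ... Sun=6)
Days before December (Jan-Nov): 335; December 1 index = (3 + 335) mod 7 = 2 -> Wednesday
First Sunday is December 5
Sundays: 5, 12, 19, 26

4 Sundays


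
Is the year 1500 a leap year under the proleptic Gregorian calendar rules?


Gregorian leap year rule: divisible by 4, but not by 100, unless also by 400.
1500 is divisible by 100 but not 400 -> not a leap year

No


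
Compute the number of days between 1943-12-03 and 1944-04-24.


From 1943-12-03 to 1944-04-24
1943-12-03: days before December = 31 + 28 + 31 + 30 + 31 + 30 + 31 + 31 + 30 + 31 + 30 = 334 (1943 is not a leap year); day of year = 334 + 3 = 337
1944-04-24: days before April = 31 + 29 + 31 = 91 (1944 is a leap year); day of year = 91 + 24 = 115
Rest of 1943: 365 - 337 = 28
Total = 28 + 115 = 143

143 days


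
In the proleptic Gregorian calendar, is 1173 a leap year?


Gregorian leap year rule: divisible by 4, but not by 100, unless also by 400.
1173 is not divisible by 4 -> not a leap year

No


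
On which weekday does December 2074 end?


December 2074 has 31 days
Anchor: Jan 1, 2074. With p = 2074 - 1 = 2073: (p + p//4 - p//100 + p//400) mod 7 = (2073 + 518 - 20 + 5) mod 7 = 2576 mod 7 = 0 -> Monday (Mon=0 ... Sun=6)
Days before December (Jan-Nov): 334; December 1 index = (0 + 334) mod 7 = 5 -> Saturday
Last day offset: 31 - 1 = 30 days
Weekday index = (5 + 30) mod 7 = 0

Monday, December 31


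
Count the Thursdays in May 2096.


May 2096 has 31 days
Anchor: Jan 1, 2096. With p = 2096 - 1 = 2095: (p + p//4 - p//100 + p//400) mod 7 = (2095 + 523 - 20 + 5) mod 7 = 2603 mod 7 = 6 -> Sunday (Mon=0 ... Sun=6)
Days before May (Jan-Apr): 121; May 1 index = (6 + 121) mod 7 = 1 -> Tuesday
First Thursday is May 3
Thursdays: 3, 10, 17, 24, 31

5 Thursdays


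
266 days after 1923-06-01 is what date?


Start: 1923-06-01, add 266 days
June 1923 has 30 days: 30 - 1 = 29 days to June 30 -> 237 left
July 1923 has 31 days -> 206 left
August 1923 has 31 days -> 175 left
September 1923 has 30 days -> 145 left
October 1923 has 31 days -> 114 left
November 1923 has 30 days -> 84 left
December 1923 has 31 days -> 53 left
January 1924 has 31 days -> 22 left
February 1924: 22 <= 29 -> lands on February 22

Result: 1924-02-22


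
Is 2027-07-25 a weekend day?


Anchor: Jan 1, 2027. With p = 2027 - 1 = 2026: (p + p//4 - p//100 + p//400) mod 7 = (2026 + 506 - 20 + 5) mod 7 = 2517 mod 7 = 4 -> Friday (Mon=0 ... Sun=6)
Day of year: 206; offset = 205
Weekday index = (4 + 205) mod 7 = 6 -> Sunday
Weekend days: Saturday, Sunday

Yes


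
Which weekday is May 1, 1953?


Target: May 1, 1953
Anchor: Jan 1, 1953. With p = 1953 - 1 = 1952: (p + p//4 - p//100 + p//400) mod 7 = (1952 + 488 - 19 + 4) mod 7 = 2425 mod 7 = 3 -> Thursday (Mon=0 ... Sun=6)
Days before May (Jan-Apr): 120 days
Weekday index = (3 + 120) mod 7 = 4

Friday


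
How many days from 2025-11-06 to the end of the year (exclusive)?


Day of year: 310 of 365
Remaining = 365 - 310

55 days


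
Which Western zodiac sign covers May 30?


Date: May 30
Conventional tropical zodiac dates: Gemini from May 21 onward; Cancer starts June 21
May 30 falls within the Gemini range

Gemini


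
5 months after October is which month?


October is month 10
10 + 5 = 15; wrap: 15 - 12 = 3

March


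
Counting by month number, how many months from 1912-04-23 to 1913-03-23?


From April 1912 to March 1913
1 year * 12 = 12 months, minus 1 month = 11

11 months


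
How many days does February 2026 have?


February 2026 (leap year: no)

28 days


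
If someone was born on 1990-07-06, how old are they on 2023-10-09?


Birth: 1990-07-06
Reference: 2023-10-09
Year difference: 2023 - 1990 = 33

33 years old


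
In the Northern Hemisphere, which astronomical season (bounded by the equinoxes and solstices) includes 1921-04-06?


Date: April 6
Astronomical Spring (approx.; exact equinox/solstice day varies by year): March 20 to June 20
April 6 falls within the Spring window

Spring


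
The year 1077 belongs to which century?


Century = (year - 1) // 100 + 1
= (1077 - 1) // 100 + 1
= 1076 // 100 + 1
= 10 + 1

11th century


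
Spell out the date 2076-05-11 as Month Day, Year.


ISO 2076-05-11 parses as year=2076, month=05, day=11
Month 5 -> May

May 11, 2076


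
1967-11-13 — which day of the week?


Date: November 13, 1967
Anchor: Jan 1, 1967. With p = 1967 - 1 = 1966: (p + p//4 - p//100 + p//400) mod 7 = (1966 + 491 - 19 + 4) mod 7 = 2442 mod 7 = 6 -> Sunday (Mon=0 ... Sun=6)
Days before November (Jan-Oct): 304; offset = 304 + 13 - 1 = 316
Weekday index = (6 + 316) mod 7 = 0

Day of the week: Monday


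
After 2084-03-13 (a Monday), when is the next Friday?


Current: Monday
Target: Friday
Days ahead: 4

Next Friday: 2084-03-17


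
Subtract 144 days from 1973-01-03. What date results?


Start: 1973-01-03, subtract 144 days
Back 3 days from January 3 reaches December 31, 1972 -> 141 left
December 1972 has 31 days -> back to November 30, 1972 -> 110 left
November 1972 has 30 days -> back to October 31, 1972 -> 80 left
October 1972 has 31 days -> back to September 30, 1972 -> 49 left
September 1972 has 30 days -> back to August 31, 1972 -> 19 left
August 1972: 31 - 19 = 12 -> lands on August 12

Result: 1972-08-12


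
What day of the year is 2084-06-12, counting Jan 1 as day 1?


Date: June 12, 2084
Days in months 1 through 5: 152
Plus 12 days in June

Day of year: 164


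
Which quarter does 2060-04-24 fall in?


Month: April (month 4)
Q1: Jan-Mar, Q2: Apr-Jun, Q3: Jul-Sep, Q4: Oct-Dec

Q2


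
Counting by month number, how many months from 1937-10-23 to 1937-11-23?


From October 1937 to November 1937
0 years * 12 = 0 months, plus 1 month = 1

1 month


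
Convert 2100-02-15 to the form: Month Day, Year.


ISO 2100-02-15 parses as year=2100, month=02, day=15
Month 2 -> February

February 15, 2100


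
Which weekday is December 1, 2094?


Target: December 1, 2094
Anchor: Jan 1, 2094. With p = 2094 - 1 = 2093: (p + p//4 - p//100 + p//400) mod 7 = (2093 + 523 - 20 + 5) mod 7 = 2601 mod 7 = 4 -> Friday (Mon=0 ... Sun=6)
Days before December (Jan-Nov): 334 days
Weekday index = (4 + 334) mod 7 = 2

Wednesday


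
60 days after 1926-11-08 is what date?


Start: 1926-11-08, add 60 days
November 1926 has 30 days: 30 - 8 = 22 days to November 30 -> 38 left
December 1926 has 31 days -> 7 left
January 1927: 7 <= 31 -> lands on January 7

Result: 1927-01-07


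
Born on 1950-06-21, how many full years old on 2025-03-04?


Birth: 1950-06-21
Reference: 2025-03-04
Year difference: 2025 - 1950 = 75
Birthday not yet reached in 2025, subtract 1

74 years old


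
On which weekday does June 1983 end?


June 1983 has 30 days
Anchor: Jan 1, 1983. With p = 1983 - 1 = 1982: (p + p//4 - p//100 + p//400) mod 7 = (1982 + 495 - 19 + 4) mod 7 = 2462 mod 7 = 5 -> Saturday (Mon=0 ... Sun=6)
Days before June (Jan-May): 151; June 1 index = (5 + 151) mod 7 = 2 -> Wednesday
Last day offset: 30 - 1 = 29 days
Weekday index = (2 + 29) mod 7 = 3

Thursday, June 30


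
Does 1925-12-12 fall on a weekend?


Anchor: Jan 1, 1925. With p = 1925 - 1 = 1924: (p + p//4 - p//100 + p//400) mod 7 = (1924 + 481 - 19 + 4) mod 7 = 2390 mod 7 = 3 -> Thursday (Mon=0 ... Sun=6)
Day of year: 346; offset = 345
Weekday index = (3 + 345) mod 7 = 5 -> Saturday
Weekend days: Saturday, Sunday

Yes


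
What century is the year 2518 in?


Century = (year - 1) // 100 + 1
= (2518 - 1) // 100 + 1
= 2517 // 100 + 1
= 25 + 1

26th century


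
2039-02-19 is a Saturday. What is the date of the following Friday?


Current: Saturday
Target: Friday
Days ahead: 6

Next Friday: 2039-02-25


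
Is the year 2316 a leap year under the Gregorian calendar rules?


Gregorian leap year rule: divisible by 4, but not by 100, unless also by 400.
2316 is divisible by 4 but not 100 -> leap year

Yes


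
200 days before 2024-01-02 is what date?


Start: 2024-01-02, subtract 200 days
Back 2 days from January 2 reaches December 31, 2023 -> 198 left
December 2023 has 31 days -> back to November 30, 2023 -> 167 left
November 2023 has 30 days -> back to October 31, 2023 -> 137 left
October 2023 has 31 days -> back to September 30, 2023 -> 106 left
September 2023 has 30 days -> back to August 31, 2023 -> 76 left
August 2023 has 31 days -> back to July 31, 2023 -> 45 left
July 2023 has 31 days -> back to June 30, 2023 -> 14 left
June 2023: 30 - 14 = 16 -> lands on June 16

Result: 2023-06-16


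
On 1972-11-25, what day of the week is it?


Date: November 25, 1972
Anchor: Jan 1, 1972. With p = 1972 - 1 = 1971: (p + p//4 - p//100 + p//400) mod 7 = (1971 + 492 - 19 + 4) mod 7 = 2448 mod 7 = 5 -> Saturday (Mon=0 ... Sun=6)
Days before November (Jan-Oct): 305; offset = 305 + 25 - 1 = 329
Weekday index = (5 + 329) mod 7 = 5

Day of the week: Saturday


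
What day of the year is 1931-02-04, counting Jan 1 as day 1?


Date: February 4, 1931
Days in months 1 through 1: 31
Plus 4 days in February

Day of year: 35


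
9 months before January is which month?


January is month 1
1 - 9 = -8; wrap: -8 + 12 = 4

April


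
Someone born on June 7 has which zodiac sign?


Date: June 7
Conventional tropical zodiac dates: Gemini from May 21 onward; Cancer starts June 21
June 7 falls within the Gemini range

Gemini


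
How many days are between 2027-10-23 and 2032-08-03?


From 2027-10-23 to 2032-08-03
2027-10-23: days before October = 31 + 28 + 31 + 30 + 31 + 30 + 31 + 31 + 30 = 273 (2027 is not a leap year); day of year = 273 + 23 = 296
2032-08-03: days before August = 31 + 29 + 31 + 30 + 31 + 30 + 31 = 213 (2032 is a leap year); day of year = 213 + 3 = 216
Rest of 2027: 365 - 296 = 69
Full years 2028 (366), 2029 (365), 2030 (365), 2031 (365): 1461
Total = 69 + 1461 + 216 = 1746

1746 days


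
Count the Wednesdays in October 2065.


October 2065 has 31 days
Anchor: Jan 1, 2065. With p = 2065 - 1 = 2064: (p + p//4 - p//100 + p//400) mod 7 = (2064 + 516 - 20 + 5) mod 7 = 2565 mod 7 = 3 -> Thursday (Mon=0 ... Sun=6)
Days before October (Jan-Sep): 273; October 1 index = (3 + 273) mod 7 = 3 -> Thursday
First Wednesday is October 7
Wednesdays: 7, 14, 21, 28

4 Wednesdays


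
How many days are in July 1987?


July 1987

31 days


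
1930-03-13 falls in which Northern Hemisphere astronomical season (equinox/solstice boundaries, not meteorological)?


Date: March 13
Astronomical Winter (approx.; exact equinox/solstice day varies by year): December 21 to March 19
March 13 falls within the Winter window

Winter


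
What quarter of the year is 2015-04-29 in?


Month: April (month 4)
Q1: Jan-Mar, Q2: Apr-Jun, Q3: Jul-Sep, Q4: Oct-Dec

Q2


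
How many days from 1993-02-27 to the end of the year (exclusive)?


Day of year: 58 of 365
Remaining = 365 - 58

307 days


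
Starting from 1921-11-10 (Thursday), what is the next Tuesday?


Current: Thursday
Target: Tuesday
Days ahead: 5

Next Tuesday: 1921-11-15


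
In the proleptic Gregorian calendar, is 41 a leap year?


Gregorian leap year rule: divisible by 4, but not by 100, unless also by 400.
41 is not divisible by 4 -> not a leap year

No


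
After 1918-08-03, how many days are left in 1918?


Day of year: 215 of 365
Remaining = 365 - 215

150 days


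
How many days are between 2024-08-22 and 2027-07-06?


From 2024-08-22 to 2027-07-06
2024-08-22: days before August = 31 + 29 + 31 + 30 + 31 + 30 + 31 = 213 (2024 is a leap year); day of year = 213 + 22 = 235
2027-07-06: days before July = 31 + 28 + 31 + 30 + 31 + 30 = 181 (2027 is not a leap year); day of year = 181 + 6 = 187
Rest of 2024: 366 - 235 = 131
Full years 2025 (365), 2026 (365): 730
Total = 131 + 730 + 187 = 1048

1048 days


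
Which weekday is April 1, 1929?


Target: April 1, 1929
Anchor: Jan 1, 1929. With p = 1929 - 1 = 1928: (p + p//4 - p//100 + p//400) mod 7 = (1928 + 482 - 19 + 4) mod 7 = 2395 mod 7 = 1 -> Tuesday (Mon=0 ... Sun=6)
Days before April (Jan-Mar): 90 days
Weekday index = (1 + 90) mod 7 = 0

Monday


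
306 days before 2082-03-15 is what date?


Start: 2082-03-15, subtract 306 days
Back 15 days from March 15 reaches February 28, 2082 -> 291 left
February 2082 has 28 days -> back to January 31, 2082 -> 263 left
January 2082 has 31 days -> back to December 31, 2081 -> 232 left
December 2081 has 31 days -> back to November 30, 2081 -> 201 left
November 2081 has 30 days -> back to October 31, 2081 -> 171 left
October 2081 has 31 days -> back to September 30, 2081 -> 140 left
September 2081 has 30 days -> back to August 31, 2081 -> 110 left
August 2081 has 31 days -> back to July 31, 2081 -> 79 left
July 2081 has 31 days -> back to June 30, 2081 -> 48 left
June 2081 has 30 days -> back to May 31, 2081 -> 18 left
May 2081: 31 - 18 = 13 -> lands on May 13

Result: 2081-05-13


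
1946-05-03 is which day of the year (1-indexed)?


Date: May 3, 1946
Days in months 1 through 4: 120
Plus 3 days in May

Day of year: 123


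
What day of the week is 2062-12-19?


Date: December 19, 2062
Anchor: Jan 1, 2062. With p = 2062 - 1 = 2061: (p + p//4 - p//100 + p//400) mod 7 = (2061 + 515 - 20 + 5) mod 7 = 2561 mod 7 = 6 -> Sunday (Mon=0 ... Sun=6)
Days before December (Jan-Nov): 334; offset = 334 + 19 - 1 = 352
Weekday index = (6 + 352) mod 7 = 1

Day of the week: Tuesday


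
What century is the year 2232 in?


Century = (year - 1) // 100 + 1
= (2232 - 1) // 100 + 1
= 2231 // 100 + 1
= 22 + 1

23rd century


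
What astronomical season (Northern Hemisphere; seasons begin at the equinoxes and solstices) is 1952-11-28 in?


Date: November 28
Astronomical Autumn (approx.; exact equinox/solstice day varies by year): September 22 to December 20
November 28 falls within the Autumn window

Autumn


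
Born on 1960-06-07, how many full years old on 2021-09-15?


Birth: 1960-06-07
Reference: 2021-09-15
Year difference: 2021 - 1960 = 61

61 years old


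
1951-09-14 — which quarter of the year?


Month: September (month 9)
Q1: Jan-Mar, Q2: Apr-Jun, Q3: Jul-Sep, Q4: Oct-Dec

Q3


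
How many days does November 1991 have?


November 1991

30 days


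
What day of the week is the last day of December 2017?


December 2017 has 31 days
Anchor: Jan 1, 2017. With p = 2017 - 1 = 2016: (p + p//4 - p//100 + p//400) mod 7 = (2016 + 504 - 20 + 5) mod 7 = 2505 mod 7 = 6 -> Sunday (Mon=0 ... Sun=6)
Days before December (Jan-Nov): 334; December 1 index = (6 + 334) mod 7 = 4 -> Friday
Last day offset: 31 - 1 = 30 days
Weekday index = (4 + 30) mod 7 = 6

Sunday, December 31


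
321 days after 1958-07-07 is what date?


Start: 1958-07-07, add 321 days
July 1958 has 31 days: 31 - 7 = 24 days to July 31 -> 297 left
August 1958 has 31 days -> 266 left
September 1958 has 30 days -> 236 left
October 1958 has 31 days -> 205 left
November 1958 has 30 days -> 175 left
December 1958 has 31 days -> 144 left
January 1959 has 31 days -> 113 left
February 1959 has 28 days -> 85 left
March 1959 has 31 days -> 54 left
April 1959 has 30 days -> 24 left
May 1959: 24 <= 31 -> lands on May 24

Result: 1959-05-24


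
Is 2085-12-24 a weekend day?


Anchor: Jan 1, 2085. With p = 2085 - 1 = 2084: (p + p//4 - p//100 + p//400) mod 7 = (2084 + 521 - 20 + 5) mod 7 = 2590 mod 7 = 0 -> Monday (Mon=0 ... Sun=6)
Day of year: 358; offset = 357
Weekday index = (0 + 357) mod 7 = 0 -> Monday
Weekend days: Saturday, Sunday

No


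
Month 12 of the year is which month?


Month 12 of 12

December


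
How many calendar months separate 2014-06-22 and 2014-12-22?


From June 2014 to December 2014
0 years * 12 = 0 months, plus 6 months = 6

6 months


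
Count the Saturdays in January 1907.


January 1907 has 31 days
Anchor: Jan 1, 1907. With p = 1907 - 1 = 1906: (p + p//4 - p//100 + p//400) mod 7 = (1906 + 476 - 19 + 4) mod 7 = 2367 mod 7 = 1 -> Tuesday (Mon=0 ... Sun=6)
January 1 is the anchor itself -> Tuesday
First Saturday is January 5
Saturdays: 5, 12, 19, 26

4 Saturdays


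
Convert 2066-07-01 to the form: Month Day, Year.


ISO 2066-07-01 parses as year=2066, month=07, day=01
Month 7 -> July

July 1, 2066


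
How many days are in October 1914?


October 1914

31 days


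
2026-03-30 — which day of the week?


Date: March 30, 2026
Anchor: Jan 1, 2026. With p = 2026 - 1 = 2025: (p + p//4 - p//100 + p//400) mod 7 = (2025 + 506 - 20 + 5) mod 7 = 2516 mod 7 = 3 -> Thursday (Mon=0 ... Sun=6)
Days before March (Jan-Feb): 59; offset = 59 + 30 - 1 = 88
Weekday index = (3 + 88) mod 7 = 0

Day of the week: Monday


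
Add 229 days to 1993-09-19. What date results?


Start: 1993-09-19, add 229 days
September 1993 has 30 days: 30 - 19 = 11 days to September 30 -> 218 left
October 1993 has 31 days -> 187 left
November 1993 has 30 days -> 157 left
December 1993 has 31 days -> 126 left
January 1994 has 31 days -> 95 left
February 1994 has 28 days -> 67 left
March 1994 has 31 days -> 36 left
April 1994 has 30 days -> 6 left
May 1994: 6 <= 31 -> lands on May 6

Result: 1994-05-06


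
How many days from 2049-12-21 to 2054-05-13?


From 2049-12-21 to 2054-05-13
2049-12-21: days before December = 31 + 28 + 31 + 30 + 31 + 30 + 31 + 31 + 30 + 31 + 30 = 334 (2049 is not a leap year); day of year = 334 + 21 = 355
2054-05-13: days before May = 31 + 28 + 31 + 30 = 120 (2054 is not a leap year); day of year = 120 + 13 = 133
Rest of 2049: 365 - 355 = 10
Full years 2050 (365), 2051 (365), 2052 (366), 2053 (365): 1461
Total = 10 + 1461 + 133 = 1604

1604 days


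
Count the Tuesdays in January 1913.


January 1913 has 31 days
Anchor: Jan 1, 1913. With p = 1913 - 1 = 1912: (p + p//4 - p//100 + p//400) mod 7 = (1912 + 478 - 19 + 4) mod 7 = 2375 mod 7 = 2 -> Wednesday (Mon=0 ... Sun=6)
January 1 is the anchor itself -> Wednesday
First Tuesday is January 7
Tuesdays: 7, 14, 21, 28

4 Tuesdays


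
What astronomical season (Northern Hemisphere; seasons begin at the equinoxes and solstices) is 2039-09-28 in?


Date: September 28
Astronomical Autumn (approx.; exact equinox/solstice day varies by year): September 22 to December 20
September 28 falls within the Autumn window

Autumn


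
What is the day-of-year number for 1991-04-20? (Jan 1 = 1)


Date: April 20, 1991
Days in months 1 through 3: 90
Plus 20 days in April

Day of year: 110


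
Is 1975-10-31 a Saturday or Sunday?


Anchor: Jan 1, 1975. With p = 1975 - 1 = 1974: (p + p//4 - p//100 + p//400) mod 7 = (1974 + 493 - 19 + 4) mod 7 = 2452 mod 7 = 2 -> Wednesday (Mon=0 ... Sun=6)
Day of year: 304; offset = 303
Weekday index = (2 + 303) mod 7 = 4 -> Friday
Weekend days: Saturday, Sunday

No


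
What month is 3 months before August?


August is month 8
8 - 3 = 5

May


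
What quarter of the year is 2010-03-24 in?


Month: March (month 3)
Q1: Jan-Mar, Q2: Apr-Jun, Q3: Jul-Sep, Q4: Oct-Dec

Q1


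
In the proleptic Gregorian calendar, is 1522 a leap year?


Gregorian leap year rule: divisible by 4, but not by 100, unless also by 400.
1522 is not divisible by 4 -> not a leap year

No


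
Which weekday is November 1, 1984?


Target: November 1, 1984
Anchor: Jan 1, 1984. With p = 1984 - 1 = 1983: (p + p//4 - p//100 + p//400) mod 7 = (1983 + 495 - 19 + 4) mod 7 = 2463 mod 7 = 6 -> Sunday (Mon=0 ... Sun=6)
Days before November (Jan-Oct): 305 days
Weekday index = (6 + 305) mod 7 = 3

Thursday


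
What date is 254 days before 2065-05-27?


Start: 2065-05-27, subtract 254 days
Back 27 days from May 27 reaches April 30, 2065 -> 227 left
April 2065 has 30 days -> back to March 31, 2065 -> 197 left
March 2065 has 31 days -> back to February 28, 2065 -> 166 left
February 2065 has 28 days -> back to January 31, 2065 -> 138 left
January 2065 has 31 days -> back to December 31, 2064 -> 107 left
December 2064 has 31 days -> back to November 30, 2064 -> 76 left
November 2064 has 30 days -> back to October 31, 2064 -> 46 left
October 2064 has 31 days -> back to September 30, 2064 -> 15 left
September 2064: 30 - 15 = 15 -> lands on September 15

Result: 2064-09-15


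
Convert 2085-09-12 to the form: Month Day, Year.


ISO 2085-09-12 parses as year=2085, month=09, day=12
Month 9 -> September

September 12, 2085


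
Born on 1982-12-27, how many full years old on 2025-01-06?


Birth: 1982-12-27
Reference: 2025-01-06
Year difference: 2025 - 1982 = 43
Birthday not yet reached in 2025, subtract 1

42 years old


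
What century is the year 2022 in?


Century = (year - 1) // 100 + 1
= (2022 - 1) // 100 + 1
= 2021 // 100 + 1
= 20 + 1

21st century


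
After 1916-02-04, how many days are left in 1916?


Day of year: 35 of 366
Remaining = 366 - 35

331 days


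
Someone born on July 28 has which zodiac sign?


Date: July 28
Conventional tropical zodiac dates: Leo from July 23 onward; Virgo starts August 23
July 28 falls within the Leo range

Leo


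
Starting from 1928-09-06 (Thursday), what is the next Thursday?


Current: Thursday
Target: Thursday
Days ahead: 7

Next Thursday: 1928-09-13


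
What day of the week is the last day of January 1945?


January 1945 has 31 days
Anchor: Jan 1, 1945. With p = 1945 - 1 = 1944: (p + p//4 - p//100 + p//400) mod 7 = (1944 + 486 - 19 + 4) mod 7 = 2415 mod 7 = 0 -> Monday (Mon=0 ... Sun=6)
January 1 is the anchor itself -> Monday
Last day offset: 31 - 1 = 30 days
Weekday index = (0 + 30) mod 7 = 2

Wednesday, January 31


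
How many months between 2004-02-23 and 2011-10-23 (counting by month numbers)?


From February 2004 to October 2011
7 years * 12 = 84 months, plus 8 months = 92

92 months


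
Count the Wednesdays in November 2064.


November 2064 has 30 days
Anchor: Jan 1, 2064. With p = 2064 - 1 = 2063: (p + p//4 - p//100 + p//400) mod 7 = (2063 + 515 - 20 + 5) mod 7 = 2563 mod 7 = 1 -> Tuesday (Mon=0 ... Sun=6)
Days before November (Jan-Oct): 305; November 1 index = (1 + 305) mod 7 = 5 -> Saturday
First Wednesday is November 5
Wednesdays: 5, 12, 19, 26

4 Wednesdays


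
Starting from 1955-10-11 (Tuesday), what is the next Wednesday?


Current: Tuesday
Target: Wednesday
Days ahead: 1

Next Wednesday: 1955-10-12


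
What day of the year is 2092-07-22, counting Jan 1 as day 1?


Date: July 22, 2092
Days in months 1 through 6: 182
Plus 22 days in July

Day of year: 204


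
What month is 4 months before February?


February is month 2
2 - 4 = -2; wrap: -2 + 12 = 10

October


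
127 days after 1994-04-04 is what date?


Start: 1994-04-04, add 127 days
April 1994 has 30 days: 30 - 4 = 26 days to April 30 -> 101 left
May 1994 has 31 days -> 70 left
June 1994 has 30 days -> 40 left
July 1994 has 31 days -> 9 left
August 1994: 9 <= 31 -> lands on August 9

Result: 1994-08-09


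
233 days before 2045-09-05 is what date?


Start: 2045-09-05, subtract 233 days
Back 5 days from September 5 reaches August 31, 2045 -> 228 left
August 2045 has 31 days -> back to July 31, 2045 -> 197 left
July 2045 has 31 days -> back to June 30, 2045 -> 166 left
June 2045 has 30 days -> back to May 31, 2045 -> 136 left
May 2045 has 31 days -> back to April 30, 2045 -> 105 left
April 2045 has 30 days -> back to March 31, 2045 -> 75 left
March 2045 has 31 days -> back to February 28, 2045 -> 44 left
February 2045 has 28 days -> back to January 31, 2045 -> 16 left
January 2045: 31 - 16 = 15 -> lands on January 15

Result: 2045-01-15


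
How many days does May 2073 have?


May 2073

31 days


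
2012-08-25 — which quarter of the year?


Month: August (month 8)
Q1: Jan-Mar, Q2: Apr-Jun, Q3: Jul-Sep, Q4: Oct-Dec

Q3


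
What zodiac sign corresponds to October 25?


Date: October 25
Conventional tropical zodiac dates: Scorpio from October 23 onward; Sagittarius starts November 22
October 25 falls within the Scorpio range

Scorpio


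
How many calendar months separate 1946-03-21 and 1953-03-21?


From March 1946 to March 1953
7 years * 12 = 84 months = 84

84 months


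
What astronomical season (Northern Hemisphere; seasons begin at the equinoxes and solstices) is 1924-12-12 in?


Date: December 12
Astronomical Autumn (approx.; exact equinox/solstice day varies by year): September 22 to December 20
December 12 falls within the Autumn window

Autumn


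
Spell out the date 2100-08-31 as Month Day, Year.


ISO 2100-08-31 parses as year=2100, month=08, day=31
Month 8 -> August

August 31, 2100


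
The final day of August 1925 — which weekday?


August 1925 has 31 days
Anchor: Jan 1, 1925. With p = 1925 - 1 = 1924: (p + p//4 - p//100 + p//400) mod 7 = (1924 + 481 - 19 + 4) mod 7 = 2390 mod 7 = 3 -> Thursday (Mon=0 ... Sun=6)
Days before August (Jan-Jul): 212; August 1 index = (3 + 212) mod 7 = 5 -> Saturday
Last day offset: 31 - 1 = 30 days
Weekday index = (5 + 30) mod 7 = 0

Monday, August 31


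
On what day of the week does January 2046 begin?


Target: January 1, 2046
Anchor: Jan 1, 2046. With p = 2046 - 1 = 2045: (p + p//4 - p//100 + p//400) mod 7 = (2045 + 511 - 20 + 5) mod 7 = 2541 mod 7 = 0 -> Monday (Mon=0 ... Sun=6)
Offset from anchor: 0 days
Weekday index = (0 + 0) mod 7 = 0

Monday


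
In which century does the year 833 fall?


Century = (year - 1) // 100 + 1
= (833 - 1) // 100 + 1
= 832 // 100 + 1
= 8 + 1

9th century


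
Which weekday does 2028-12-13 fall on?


Date: December 13, 2028
Anchor: Jan 1, 2028. With p = 2028 - 1 = 2027: (p + p//4 - p//100 + p//400) mod 7 = (2027 + 506 - 20 + 5) mod 7 = 2518 mod 7 = 5 -> Saturday (Mon=0 ... Sun=6)
Days before December (Jan-Nov): 335; offset = 335 + 13 - 1 = 347
Weekday index = (5 + 347) mod 7 = 2

Day of the week: Wednesday


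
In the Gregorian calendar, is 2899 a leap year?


Gregorian leap year rule: divisible by 4, but not by 100, unless also by 400.
2899 is not divisible by 4 -> not a leap year

No


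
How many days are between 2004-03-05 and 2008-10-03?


From 2004-03-05 to 2008-10-03
2004-03-05: days before March = 31 + 29 = 60 (2004 is a leap year); day of year = 60 + 5 = 65
2008-10-03: days before October = 31 + 29 + 31 + 30 + 31 + 30 + 31 + 31 + 30 = 274 (2008 is a leap year); day of year = 274 + 3 = 277
Rest of 2004: 366 - 65 = 301
Full years 2005 (365), 2006 (365), 2007 (365): 1095
Total = 301 + 1095 + 277 = 1673

1673 days
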